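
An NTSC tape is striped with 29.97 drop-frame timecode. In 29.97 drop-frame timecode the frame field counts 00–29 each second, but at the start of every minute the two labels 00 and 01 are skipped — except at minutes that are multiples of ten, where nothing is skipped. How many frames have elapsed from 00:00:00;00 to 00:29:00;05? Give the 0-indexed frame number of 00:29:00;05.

Complete 10-minute blocks: 2, each 17982 frames → 35964.
Remaining 9 whole minutes in the current block: 1800 + 8 × 1798 = 16184 frames.
Within the current minute: 0 × 30 + 5 − 2 = 3 (labels ;00/;01 skipped at this minute). Total = 35964 + 16184 + 3 = 52151.

52151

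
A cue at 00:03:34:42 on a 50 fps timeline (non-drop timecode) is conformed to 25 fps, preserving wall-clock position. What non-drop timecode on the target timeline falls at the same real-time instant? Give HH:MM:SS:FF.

00:03:34:21

Source frame index: (0×3600 + 3×60 + 34) × 50 + 42 = 10742.
Real time: 10742 / (50) = 5371/25 s.
Target frame: (5371/25) × (25) = 5371.
At 25 labels/s: frame 5371 → 00:03:34:21.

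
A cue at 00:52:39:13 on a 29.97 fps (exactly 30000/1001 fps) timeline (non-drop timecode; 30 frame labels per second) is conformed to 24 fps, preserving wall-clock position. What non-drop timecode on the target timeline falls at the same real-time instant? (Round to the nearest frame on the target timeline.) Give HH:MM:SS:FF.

Source frame index: (0×3600 + 52×60 + 39) × 30 + 13 = 94783.
Real time: 94783 / (30000/1001) = 94877783/30000 s.
Target frame: (94877783/30000) × (24) = 94877783/1250 ≈ 75902.226 → 75902.
At 24 labels/s: frame 75902 → 00:52:42:14.

00:52:42:14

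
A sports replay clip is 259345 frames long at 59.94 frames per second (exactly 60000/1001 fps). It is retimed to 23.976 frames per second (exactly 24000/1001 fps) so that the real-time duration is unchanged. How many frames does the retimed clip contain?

Target frames = source frames × (target rate / source rate) = 259345 × (24000/1001)/(60000/1001) = 259345 × 2/5 = 103738.

103738 frames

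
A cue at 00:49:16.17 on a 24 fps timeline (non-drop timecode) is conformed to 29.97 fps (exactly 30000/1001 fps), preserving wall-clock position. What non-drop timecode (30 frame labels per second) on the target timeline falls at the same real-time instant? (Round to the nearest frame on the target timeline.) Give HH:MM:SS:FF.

00:49:13:23

Source frame index: (0×3600 + 49×60 + 16) × 24 + 17 = 70961.
Real time: 70961 / (24) = 70961/24 s.
Target frame: (70961/24) × (30000/1001) = 8063750/91 ≈ 88612.637 → 88613.
At 30 labels/s: frame 88613 → 00:49:13:23.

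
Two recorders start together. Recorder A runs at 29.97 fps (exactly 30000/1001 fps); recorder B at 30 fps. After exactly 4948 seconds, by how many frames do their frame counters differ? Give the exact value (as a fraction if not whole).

A emits 30000/1001 × 4948 = 148440000/1001 frames; B emits 30 × 4948 = 148440.
Difference = 148440/1001 frames (≈ 148.2917); B is ahead of A.

148440/1001 frames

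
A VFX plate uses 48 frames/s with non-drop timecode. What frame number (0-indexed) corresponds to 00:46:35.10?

Total seconds to the label: (0 × 3600 + 46 × 60 + 35) = 2795.
Frame index = 2795 × 48 + 10 = 134170.

frame 134170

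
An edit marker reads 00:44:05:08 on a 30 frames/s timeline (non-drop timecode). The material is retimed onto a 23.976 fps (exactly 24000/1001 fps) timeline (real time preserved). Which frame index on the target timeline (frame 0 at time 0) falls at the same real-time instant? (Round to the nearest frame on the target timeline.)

frame 63423

Source frame index: (0×3600 + 44×60 + 5) × 30 + 8 = 79358.
Real time: 79358 / (30) = 39679/15 s.
Target frame: (39679/15) × (24000/1001) = 63486400/1001 ≈ 63422.977 → 63423.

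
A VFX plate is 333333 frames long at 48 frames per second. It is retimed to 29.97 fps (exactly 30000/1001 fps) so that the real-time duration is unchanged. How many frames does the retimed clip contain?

208125 frames

Target frames = source frames × (target rate / source rate) = 333333 × (30000/1001)/(48) = 333333 × 625/1001 = 208125.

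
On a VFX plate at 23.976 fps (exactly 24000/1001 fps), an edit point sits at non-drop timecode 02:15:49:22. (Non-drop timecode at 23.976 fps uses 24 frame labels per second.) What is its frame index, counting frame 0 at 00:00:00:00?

frame 195598

Total seconds to the label: (2 × 3600 + 15 × 60 + 49) = 8149.
Frame index = 8149 × 24 + 22 = 195598.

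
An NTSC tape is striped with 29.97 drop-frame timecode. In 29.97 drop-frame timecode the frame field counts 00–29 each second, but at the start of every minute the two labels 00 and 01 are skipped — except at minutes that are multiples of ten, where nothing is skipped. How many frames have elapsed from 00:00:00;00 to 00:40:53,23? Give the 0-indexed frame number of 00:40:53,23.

73541

Complete 10-minute blocks: 4, each 17982 frames → 71928.
Remaining 0 whole minutes in the current block: 0 frames.
Within the current minute: 53 × 30 + 23 = 1613. Total = 71928 + 0 + 1613 = 73541.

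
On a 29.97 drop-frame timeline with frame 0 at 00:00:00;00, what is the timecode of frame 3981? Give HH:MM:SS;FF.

Each 10-minute DF block holds 10 × 60 × 30 − 9 × 2 = 17982 frames. 3981 ÷ 17982 → 0 full blocks, remainder 3981.
Within the partial block the first minute is 1800 frames and each further minute 1798, so 2 further minute boundaries passed. Total skipped labels = 18 × 0 + 2 × 2 = 4.
Non-drop label index = 3981 + 4 = 3985; at 30 labels/s that is 00:02:12:25, i.e. DF 00:02:12;25.

00:02:12;25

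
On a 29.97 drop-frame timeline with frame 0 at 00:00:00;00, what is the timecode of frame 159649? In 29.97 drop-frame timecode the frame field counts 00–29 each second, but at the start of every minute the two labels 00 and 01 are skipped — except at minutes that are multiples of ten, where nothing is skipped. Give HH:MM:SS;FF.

01:28:46;29

Ten DF minutes hold 17982 frames, so frame 159649 lies in block 8 (frames 143856–161837) with 15793 frames into that block.
The block's first minute is 1800 frames and the rest 1798 each; 15793 frames reaches minute 8, so 8 × 18 + 8 × 2 = 160 labels have been skipped so far.
Adding those back, label number 159649 + 160 = 159809 at 30 labels/s is 5326 s + 29 f = 1 h 28 min 46 s frame 29, i.e. 01:28:46;29.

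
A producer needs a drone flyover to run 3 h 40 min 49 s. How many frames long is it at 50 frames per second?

662450 frames

3 h 40 min 49 s = 13249 s.
Frames = 13249 × 50 = 662450.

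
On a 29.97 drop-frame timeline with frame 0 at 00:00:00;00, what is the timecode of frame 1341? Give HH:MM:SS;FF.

Ten DF minutes hold 17982 frames, so frame 1341 lies in block 0 (frames 0–17981) with 1341 frames into that block.
The block's first minute is 1800 frames and the rest 1798 each; 1341 frames reaches minute 0, so 0 × 18 + 0 × 2 = 0 labels have been skipped so far.
Adding those back, label number 1341 + 0 = 1341 at 30 labels/s is 44 s + 21 f = 0 h 0 min 44 s frame 21, i.e. 00:00:44;21.

00:00:44;21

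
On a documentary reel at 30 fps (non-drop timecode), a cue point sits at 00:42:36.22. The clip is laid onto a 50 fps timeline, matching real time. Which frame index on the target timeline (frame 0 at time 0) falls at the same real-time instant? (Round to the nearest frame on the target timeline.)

Source frame index: (0×3600 + 42×60 + 36) × 30 + 22 = 76702.
Real time: 76702 / (30) = 38351/15 s.
Target frame: (38351/15) × (50) = 383510/3 ≈ 127836.667 → 127837.

frame 127837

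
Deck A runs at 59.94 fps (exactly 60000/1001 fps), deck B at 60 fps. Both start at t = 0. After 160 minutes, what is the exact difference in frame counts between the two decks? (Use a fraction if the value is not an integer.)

160 min = 9600 s.
A emits 60000/1001 × 9600 = 576000000/1001 frames; B emits 60 × 9600 = 576000.
Difference = 576000/1001 frames (≈ 575.4246); B is ahead of A.

576000/1001 frames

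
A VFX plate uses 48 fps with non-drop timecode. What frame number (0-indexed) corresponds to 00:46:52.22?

134998

Total seconds to the label: (0 × 3600 + 46 × 60 + 52) = 2812.
Frame index = 2812 × 48 + 22 = 134998.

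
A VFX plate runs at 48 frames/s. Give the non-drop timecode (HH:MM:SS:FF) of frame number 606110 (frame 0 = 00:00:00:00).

03:30:27:14

606110 ÷ 48 = 12627 full seconds, remainder 14 frames.
12627 s = 3 h 30 min 27 s.
Timecode: 03:30:27:14.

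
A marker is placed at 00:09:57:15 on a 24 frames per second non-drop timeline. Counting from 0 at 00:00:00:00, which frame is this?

Total seconds to the label: (0 × 3600 + 9 × 60 + 57) = 597.
Frame index = 597 × 24 + 15 = 14343.

14343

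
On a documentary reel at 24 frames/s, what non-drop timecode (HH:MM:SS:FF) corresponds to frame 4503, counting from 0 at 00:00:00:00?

4503 ÷ 24 = 187 full seconds, remainder 15 frames.
187 s = 0 h 3 min 7 s.
Timecode: 00:03:07:15.

00:03:07:15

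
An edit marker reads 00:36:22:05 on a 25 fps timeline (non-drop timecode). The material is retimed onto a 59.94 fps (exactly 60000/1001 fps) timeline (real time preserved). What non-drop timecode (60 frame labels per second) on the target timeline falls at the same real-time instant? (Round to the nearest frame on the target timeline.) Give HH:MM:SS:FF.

00:36:20:01

Source frame index: (0×3600 + 36×60 + 22) × 25 + 5 = 54555.
Real time: 54555 / (25) = 10911/5 s.
Target frame: (10911/5) × (60000/1001) = 130932000/1001 ≈ 130801.199 → 130801.
At 60 labels/s: frame 130801 → 00:36:20:01.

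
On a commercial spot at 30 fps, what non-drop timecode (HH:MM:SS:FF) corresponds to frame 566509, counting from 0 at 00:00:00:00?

566509 ÷ 30 = 18883 full seconds, remainder 19 frames.
18883 s = 5 h 14 min 43 s.
Timecode: 05:14:43:19.

05:14:43:19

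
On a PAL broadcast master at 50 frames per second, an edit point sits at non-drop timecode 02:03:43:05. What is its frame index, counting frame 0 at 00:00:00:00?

Total seconds to the label: (2 × 3600 + 3 × 60 + 43) = 7423.
Frame index = 7423 × 50 + 5 = 371155.

frame 371155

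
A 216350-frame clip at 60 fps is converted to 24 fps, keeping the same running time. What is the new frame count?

86540 frames

Target frames = source frames × (target rate / source rate) = 216350 × (24)/(60) = 216350 × 2/5 = 86540.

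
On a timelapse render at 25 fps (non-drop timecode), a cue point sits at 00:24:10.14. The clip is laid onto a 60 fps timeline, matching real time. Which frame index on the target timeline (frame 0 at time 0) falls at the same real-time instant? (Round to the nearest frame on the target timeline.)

Source frame index: (0×3600 + 24×60 + 10) × 25 + 14 = 36264.
Real time: 36264 / (25) = 36264/25 s.
Target frame: (36264/25) × (60) = 435168/5 ≈ 87033.600 → 87034.

frame 87034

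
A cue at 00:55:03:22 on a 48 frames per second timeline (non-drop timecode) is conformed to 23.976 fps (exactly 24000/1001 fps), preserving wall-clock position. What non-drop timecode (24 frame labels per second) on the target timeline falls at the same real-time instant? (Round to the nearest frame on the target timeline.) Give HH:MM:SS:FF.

Source frame index: (0×3600 + 55×60 + 3) × 48 + 22 = 158566.
Real time: 158566 / (48) = 79283/24 s.
Target frame: (79283/24) × (24000/1001) = 79283000/1001 ≈ 79203.796 → 79204.
At 24 labels/s: frame 79204 → 00:55:00:04.

00:55:00:04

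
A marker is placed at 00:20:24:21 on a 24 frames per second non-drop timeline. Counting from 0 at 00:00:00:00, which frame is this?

frame 29397

Total seconds to the label: (0 × 3600 + 20 × 60 + 24) = 1224.
Frame index = 1224 × 24 + 21 = 29397.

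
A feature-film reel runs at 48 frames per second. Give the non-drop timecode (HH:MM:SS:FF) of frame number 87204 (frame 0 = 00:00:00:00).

87204 ÷ 48 = 1816 full seconds, remainder 36 frames.
1816 s = 0 h 30 min 16 s.
Timecode: 00:30:16:36.

00:30:16:36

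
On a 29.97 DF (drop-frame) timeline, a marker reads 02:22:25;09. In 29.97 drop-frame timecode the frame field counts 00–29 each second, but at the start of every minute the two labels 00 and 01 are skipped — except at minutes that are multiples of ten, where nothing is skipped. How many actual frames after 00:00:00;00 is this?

Complete 10-minute blocks: 14, each 17982 frames → 251748.
Remaining 2 whole minutes in the current block: 1800 + 1 × 1798 = 3598 frames.
Within the current minute: 25 × 30 + 9 − 2 = 757 (labels ;00/;01 skipped at this minute). Total = 251748 + 3598 + 757 = 256103.

256103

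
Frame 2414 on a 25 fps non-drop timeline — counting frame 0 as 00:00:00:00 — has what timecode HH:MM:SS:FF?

00:01:36:14

2414 ÷ 25 = 96 full seconds, remainder 14 frames.
96 s = 0 h 1 min 36 s.
Timecode: 00:01:36:14.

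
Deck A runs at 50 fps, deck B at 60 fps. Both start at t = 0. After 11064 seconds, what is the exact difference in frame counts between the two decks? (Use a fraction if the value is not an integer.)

A emits 50 × 11064 = 553200 frames; B emits 60 × 11064 = 663840.
Difference = 110640 frames; B is ahead of A.

110640 frames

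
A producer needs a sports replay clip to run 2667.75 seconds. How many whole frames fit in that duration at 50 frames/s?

Frames = 2667.75 × 50 = 266775/2 ≈ 133387.5000.
Complete frames: 133387.

133387 frames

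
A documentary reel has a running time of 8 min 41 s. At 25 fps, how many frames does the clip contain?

8 min 41 s = 521 s.
Frames = 521 × 25 = 13025.

13025 frames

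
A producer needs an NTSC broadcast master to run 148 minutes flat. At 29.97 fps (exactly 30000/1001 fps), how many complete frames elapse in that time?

266133 frames

148 min = 8880 s.
Frames = 8880 × 30000/1001 = 266400000/1001 ≈ 266133.8661.
Complete frames: 266133.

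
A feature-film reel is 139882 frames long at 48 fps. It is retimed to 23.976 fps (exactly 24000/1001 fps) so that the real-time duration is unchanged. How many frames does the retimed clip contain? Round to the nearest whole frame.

Frames at target rate = 139882 × (24000/1001) / (48) = 69941000/1001 ≈ 69871.129.
Nearest whole frame: 69871.

69871 frames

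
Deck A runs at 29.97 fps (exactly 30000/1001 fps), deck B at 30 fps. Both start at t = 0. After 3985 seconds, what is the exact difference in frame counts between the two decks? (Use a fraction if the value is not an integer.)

A emits 30000/1001 × 3985 = 119550000/1001 frames; B emits 30 × 3985 = 119550.
Difference = 119550/1001 frames (≈ 119.4306); B is ahead of A.

119550/1001 frames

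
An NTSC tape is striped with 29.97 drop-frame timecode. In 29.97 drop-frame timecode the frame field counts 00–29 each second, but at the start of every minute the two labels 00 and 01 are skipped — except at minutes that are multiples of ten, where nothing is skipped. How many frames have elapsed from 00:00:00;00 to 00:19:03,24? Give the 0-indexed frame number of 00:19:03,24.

Complete 10-minute blocks: 1, each 17982 frames → 17982.
Remaining 9 whole minutes in the current block: 1800 + 8 × 1798 = 16184 frames.
Within the current minute: 3 × 30 + 24 − 2 = 112 (labels ;00/;01 skipped at this minute). Total = 17982 + 16184 + 112 = 34278.

34278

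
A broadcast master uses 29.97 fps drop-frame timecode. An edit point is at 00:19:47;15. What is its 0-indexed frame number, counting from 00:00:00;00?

35589

As if non-drop at 30 labels/s: (0 × 3600 + 19 × 60 + 47) × 30 + 15 = 35625.
Minute boundaries passed: 19; those not divisible by 10: 19 − 1 = 18; dropped labels = 2 × 18 = 36.
Actual frame index = 35625 − 36 = 35589.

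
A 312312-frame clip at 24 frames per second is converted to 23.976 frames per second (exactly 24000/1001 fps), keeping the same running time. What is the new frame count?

312000 frames

Target frames = source frames × (target rate / source rate) = 312312 × (24000/1001)/(24) = 312312 × 1000/1001 = 312000.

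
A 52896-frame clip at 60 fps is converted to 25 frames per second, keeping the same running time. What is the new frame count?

Target frames = source frames × (target rate / source rate) = 52896 × (25)/(60) = 52896 × 5/12 = 22040.

22040 frames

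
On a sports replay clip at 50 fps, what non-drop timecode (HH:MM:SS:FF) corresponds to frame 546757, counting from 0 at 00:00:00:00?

546757 ÷ 50 = 10935 full seconds, remainder 7 frames.
10935 s = 3 h 2 min 15 s.
Timecode: 03:02:15:07.

03:02:15:07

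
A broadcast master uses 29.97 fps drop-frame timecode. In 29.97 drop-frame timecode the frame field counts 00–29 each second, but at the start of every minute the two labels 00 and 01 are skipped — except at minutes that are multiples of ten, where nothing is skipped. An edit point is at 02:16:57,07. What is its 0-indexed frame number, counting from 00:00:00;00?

As if non-drop at 30 labels/s: (2 × 3600 + 16 × 60 + 57) × 30 + 7 = 246517.
Minute boundaries passed: 136; those not divisible by 10: 136 − 13 = 123; dropped labels = 2 × 123 = 246.
Actual frame index = 246517 − 246 = 246271.

246271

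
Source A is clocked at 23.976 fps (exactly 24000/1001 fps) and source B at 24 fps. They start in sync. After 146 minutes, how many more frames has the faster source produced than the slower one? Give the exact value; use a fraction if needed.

146 min = 8760 s.
A emits 24000/1001 × 8760 = 210240000/1001 frames; B emits 24 × 8760 = 210240.
Difference = 210240/1001 frames (≈ 210.0300); B is ahead of A.

210240/1001 frames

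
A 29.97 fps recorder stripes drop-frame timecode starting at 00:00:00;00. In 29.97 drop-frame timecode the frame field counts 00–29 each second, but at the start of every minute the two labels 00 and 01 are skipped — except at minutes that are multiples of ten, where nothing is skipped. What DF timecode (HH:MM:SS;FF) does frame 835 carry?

Ten DF minutes hold 17982 frames, so frame 835 lies in block 0 (frames 0–17981) with 835 frames into that block.
The block's first minute is 1800 frames and the rest 1798 each; 835 frames reaches minute 0, so 0 × 18 + 0 × 2 = 0 labels have been skipped so far.
Adding those back, label number 835 + 0 = 835 at 30 labels/s is 27 s + 25 f = 0 h 0 min 27 s frame 25, i.e. 00:00:27;25.

00:00:27;25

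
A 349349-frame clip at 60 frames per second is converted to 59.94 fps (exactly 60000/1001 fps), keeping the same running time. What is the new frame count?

Target frames = source frames × (target rate / source rate) = 349349 × (60000/1001)/(60) = 349349 × 1000/1001 = 349000.

349000 frames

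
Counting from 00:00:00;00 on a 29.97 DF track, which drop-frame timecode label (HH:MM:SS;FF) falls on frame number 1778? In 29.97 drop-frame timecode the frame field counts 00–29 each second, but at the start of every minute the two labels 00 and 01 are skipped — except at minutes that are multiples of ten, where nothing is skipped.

00:00:59;08

Ten DF minutes hold 17982 frames, so frame 1778 lies in block 0 (frames 0–17981) with 1778 frames into that block.
The block's first minute is 1800 frames and the rest 1798 each; 1778 frames reaches minute 0, so 0 × 18 + 0 × 2 = 0 labels have been skipped so far.
Adding those back, label number 1778 + 0 = 1778 at 30 labels/s is 59 s + 8 f = 0 h 0 min 59 s frame 8, i.e. 00:00:59;08.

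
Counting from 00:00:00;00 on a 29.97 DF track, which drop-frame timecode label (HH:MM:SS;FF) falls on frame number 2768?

Ten DF minutes hold 17982 frames, so frame 2768 lies in block 0 (frames 0–17981) with 2768 frames into that block.
The block's first minute is 1800 frames and the rest 1798 each; 2768 frames reaches minute 1, so 0 × 18 + 1 × 2 = 2 labels have been skipped so far.
Adding those back, label number 2768 + 2 = 2770 at 30 labels/s is 92 s + 10 f = 0 h 1 min 32 s frame 10, i.e. 00:01:32;10.

00:01:32;10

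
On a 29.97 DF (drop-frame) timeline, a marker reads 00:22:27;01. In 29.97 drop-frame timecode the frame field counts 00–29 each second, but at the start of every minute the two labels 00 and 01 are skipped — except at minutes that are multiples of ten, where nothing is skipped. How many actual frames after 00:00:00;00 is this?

40371

Complete 10-minute blocks: 2, each 17982 frames → 35964.
Remaining 2 whole minutes in the current block: 1800 + 1 × 1798 = 3598 frames.
Within the current minute: 27 × 30 + 1 − 2 = 809 (labels ;00/;01 skipped at this minute). Total = 35964 + 3598 + 809 = 40371.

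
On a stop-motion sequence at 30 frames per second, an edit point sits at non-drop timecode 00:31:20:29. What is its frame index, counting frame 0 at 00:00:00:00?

56429

Total seconds to the label: (0 × 3600 + 31 × 60 + 20) = 1880.
Frame index = 1880 × 30 + 29 = 56429.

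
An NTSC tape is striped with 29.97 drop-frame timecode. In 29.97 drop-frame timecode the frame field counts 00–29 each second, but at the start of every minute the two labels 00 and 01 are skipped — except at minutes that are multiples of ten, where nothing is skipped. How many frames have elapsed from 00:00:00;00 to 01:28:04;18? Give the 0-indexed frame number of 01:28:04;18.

158378

Complete 10-minute blocks: 8, each 17982 frames → 143856.
Remaining 8 whole minutes in the current block: 1800 + 7 × 1798 = 14386 frames.
Within the current minute: 4 × 30 + 18 − 2 = 136 (labels ;00/;01 skipped at this minute). Total = 143856 + 14386 + 136 = 158378.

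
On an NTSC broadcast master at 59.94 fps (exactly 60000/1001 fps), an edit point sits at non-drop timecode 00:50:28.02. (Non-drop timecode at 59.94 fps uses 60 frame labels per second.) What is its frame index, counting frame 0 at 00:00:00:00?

Total seconds to the label: (0 × 3600 + 50 × 60 + 28) = 3028.
Frame index = 3028 × 60 + 2 = 181682.

181682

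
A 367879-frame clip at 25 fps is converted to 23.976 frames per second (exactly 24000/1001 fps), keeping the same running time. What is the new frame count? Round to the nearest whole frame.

Frames at target rate = 367879 × (24000/1001) / (25) = 353163840/1001 ≈ 352811.029.
Nearest whole frame: 352811.

352811 frames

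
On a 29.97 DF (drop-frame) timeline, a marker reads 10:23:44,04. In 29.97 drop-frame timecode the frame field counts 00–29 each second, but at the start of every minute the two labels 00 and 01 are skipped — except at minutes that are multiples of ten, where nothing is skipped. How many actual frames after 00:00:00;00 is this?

1121602

Complete 10-minute blocks: 62, each 17982 frames → 1114884.
Remaining 3 whole minutes in the current block: 1800 + 2 × 1798 = 5396 frames.
Within the current minute: 44 × 30 + 4 − 2 = 1322 (labels ;00/;01 skipped at this minute). Total = 1114884 + 5396 + 1322 = 1121602.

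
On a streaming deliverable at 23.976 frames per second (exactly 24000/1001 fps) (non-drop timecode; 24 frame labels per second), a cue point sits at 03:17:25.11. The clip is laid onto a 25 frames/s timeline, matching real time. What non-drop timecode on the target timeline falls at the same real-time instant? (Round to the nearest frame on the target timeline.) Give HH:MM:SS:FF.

Source frame index: (3×3600 + 17×60 + 25) × 24 + 11 = 284291.
Real time: 284291 / (24000/1001) = 284575291/24000 s.
Target frame: (284575291/24000) × (25) = 284575291/960 ≈ 296432.595 → 296433.
At 25 labels/s: frame 296433 → 03:17:37:08.

03:17:37:08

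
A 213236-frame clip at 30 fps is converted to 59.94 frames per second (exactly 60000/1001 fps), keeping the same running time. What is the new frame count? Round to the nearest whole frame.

Frames at target rate = 213236 × (60000/1001) / (30) = 426472000/1001 ≈ 426045.954.
Nearest whole frame: 426046.

426046 frames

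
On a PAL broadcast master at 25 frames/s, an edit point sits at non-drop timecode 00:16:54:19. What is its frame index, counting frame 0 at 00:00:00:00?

Total seconds to the label: (0 × 3600 + 16 × 60 + 54) = 1014.
Frame index = 1014 × 25 + 19 = 25369.

frame 25369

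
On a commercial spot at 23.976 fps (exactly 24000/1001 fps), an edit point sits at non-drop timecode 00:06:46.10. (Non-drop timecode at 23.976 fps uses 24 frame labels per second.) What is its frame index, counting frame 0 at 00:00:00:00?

9754

Total seconds to the label: (0 × 3600 + 6 × 60 + 46) = 406.
Frame index = 406 × 24 + 10 = 9754.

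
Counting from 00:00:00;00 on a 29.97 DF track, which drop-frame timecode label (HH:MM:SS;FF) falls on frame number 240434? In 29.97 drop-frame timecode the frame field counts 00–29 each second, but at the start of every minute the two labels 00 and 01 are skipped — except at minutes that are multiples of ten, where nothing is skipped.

Each 10-minute DF block holds 10 × 60 × 30 − 9 × 2 = 17982 frames. 240434 ÷ 17982 → 13 full blocks, remainder 6668.
Within the partial block the first minute is 1800 frames and each further minute 1798, so 3 further minute boundaries passed. Total skipped labels = 18 × 13 + 2 × 3 = 240.
Non-drop label index = 240434 + 240 = 240674; at 30 labels/s that is 02:13:42:14, i.e. DF 02:13:42;14.

02:13:42;14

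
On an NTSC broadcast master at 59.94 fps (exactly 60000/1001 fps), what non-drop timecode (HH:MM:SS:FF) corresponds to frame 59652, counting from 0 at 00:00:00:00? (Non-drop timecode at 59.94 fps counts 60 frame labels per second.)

59652 ÷ 60 = 994 full seconds, remainder 12 frames.
994 s = 0 h 16 min 34 s.
Timecode: 00:16:34:12.

00:16:34:12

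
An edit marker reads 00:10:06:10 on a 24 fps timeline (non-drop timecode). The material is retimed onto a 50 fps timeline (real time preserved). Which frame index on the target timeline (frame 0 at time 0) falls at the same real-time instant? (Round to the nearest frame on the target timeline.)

frame 30321

Source frame index: (0×3600 + 10×60 + 6) × 24 + 10 = 14554.
Real time: 14554 / (24) = 7277/12 s.
Target frame: (7277/12) × (50) = 181925/6 ≈ 30320.833 → 30321.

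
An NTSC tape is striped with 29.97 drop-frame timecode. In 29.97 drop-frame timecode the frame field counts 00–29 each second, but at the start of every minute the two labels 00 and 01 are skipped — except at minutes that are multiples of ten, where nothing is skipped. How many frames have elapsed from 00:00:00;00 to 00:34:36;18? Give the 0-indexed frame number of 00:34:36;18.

As if non-drop at 30 labels/s: (0 × 3600 + 34 × 60 + 36) × 30 + 18 = 62298.
Minute boundaries passed: 34; those not divisible by 10: 34 − 3 = 31; dropped labels = 2 × 31 = 62.
Actual frame index = 62298 − 62 = 62236.

62236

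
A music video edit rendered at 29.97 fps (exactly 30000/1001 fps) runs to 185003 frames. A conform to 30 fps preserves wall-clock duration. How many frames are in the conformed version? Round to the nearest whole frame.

Frames at target rate = 185003 × (30) / (30000/1001) = 185188003/1000 ≈ 185188.003.
Nearest whole frame: 185188.

185188 frames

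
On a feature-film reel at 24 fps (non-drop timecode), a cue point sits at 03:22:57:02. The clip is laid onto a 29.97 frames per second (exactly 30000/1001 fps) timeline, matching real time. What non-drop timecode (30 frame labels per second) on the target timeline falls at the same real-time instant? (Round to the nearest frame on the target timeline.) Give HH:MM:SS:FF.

03:22:44:28

Source frame index: (3×3600 + 22×60 + 57) × 24 + 2 = 292250.
Real time: 292250 / (24) = 146125/12 s.
Target frame: (146125/12) × (30000/1001) = 52187500/143 ≈ 364947.552 → 364948.
At 30 labels/s: frame 364948 → 03:22:44:28.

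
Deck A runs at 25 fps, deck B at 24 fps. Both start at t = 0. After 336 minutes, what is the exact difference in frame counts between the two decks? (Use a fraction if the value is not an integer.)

20160 frames

336 min = 20160 s.
A emits 25 × 20160 = 504000 frames; B emits 24 × 20160 = 483840.
Difference = 20160 frames; B is behind A.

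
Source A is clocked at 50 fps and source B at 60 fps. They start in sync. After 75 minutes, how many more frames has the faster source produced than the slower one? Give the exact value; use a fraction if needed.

75 min = 4500 s.
A emits 50 × 4500 = 225000 frames; B emits 60 × 4500 = 270000.
Difference = 45000 frames; B is ahead of A.

45000 frames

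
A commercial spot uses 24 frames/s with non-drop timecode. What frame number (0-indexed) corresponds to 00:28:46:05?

41429

Total seconds to the label: (0 × 3600 + 28 × 60 + 46) = 1726.
Frame index = 1726 × 24 + 5 = 41429.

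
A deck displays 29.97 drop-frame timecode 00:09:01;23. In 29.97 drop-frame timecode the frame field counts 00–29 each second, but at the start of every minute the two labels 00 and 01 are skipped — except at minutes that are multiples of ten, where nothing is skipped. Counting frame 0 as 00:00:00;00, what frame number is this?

16235

As if non-drop at 30 labels/s: (0 × 3600 + 9 × 60 + 1) × 30 + 23 = 16253.
Minute boundaries passed: 9; those not divisible by 10: 9 − 0 = 9; dropped labels = 2 × 9 = 18.
Actual frame index = 16253 − 18 = 16235.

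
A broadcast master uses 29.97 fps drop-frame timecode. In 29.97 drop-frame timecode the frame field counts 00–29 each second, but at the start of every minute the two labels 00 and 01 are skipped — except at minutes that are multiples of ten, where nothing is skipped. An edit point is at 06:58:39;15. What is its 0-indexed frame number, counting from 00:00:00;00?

752831

As if non-drop at 30 labels/s: (6 × 3600 + 58 × 60 + 39) × 30 + 15 = 753585.
Minute boundaries passed: 418; those not divisible by 10: 418 − 41 = 377; dropped labels = 2 × 377 = 754.
Actual frame index = 753585 − 754 = 752831.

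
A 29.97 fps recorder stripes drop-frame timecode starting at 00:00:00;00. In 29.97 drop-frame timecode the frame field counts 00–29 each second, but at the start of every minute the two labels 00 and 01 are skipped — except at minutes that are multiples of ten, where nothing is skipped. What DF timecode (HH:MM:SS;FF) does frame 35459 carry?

00:19:43;05

Each 10-minute DF block holds 10 × 60 × 30 − 9 × 2 = 17982 frames. 35459 ÷ 17982 → 1 full block, remainder 17477.
Within the partial block the first minute is 1800 frames and each further minute 1798, so 9 further minute boundaries passed. Total skipped labels = 18 × 1 + 2 × 9 = 36.
Non-drop label index = 35459 + 36 = 35495; at 30 labels/s that is 00:19:43:05, i.e. DF 00:19:43;05.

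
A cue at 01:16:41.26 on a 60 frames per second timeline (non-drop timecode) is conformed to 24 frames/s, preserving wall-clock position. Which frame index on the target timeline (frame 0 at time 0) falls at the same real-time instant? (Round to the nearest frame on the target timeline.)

frame 110434

Source frame index: (1×3600 + 16×60 + 41) × 60 + 26 = 276086.
Real time: 276086 / (60) = 138043/30 s.
Target frame: (138043/30) × (24) = 552172/5 ≈ 110434.400 → 110434.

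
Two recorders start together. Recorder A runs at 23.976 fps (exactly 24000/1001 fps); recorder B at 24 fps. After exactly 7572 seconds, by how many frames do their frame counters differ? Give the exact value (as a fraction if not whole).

A emits 24000/1001 × 7572 = 181728000/1001 frames; B emits 24 × 7572 = 181728.
Difference = 181728/1001 frames (≈ 181.5465); B is ahead of A.

181728/1001 frames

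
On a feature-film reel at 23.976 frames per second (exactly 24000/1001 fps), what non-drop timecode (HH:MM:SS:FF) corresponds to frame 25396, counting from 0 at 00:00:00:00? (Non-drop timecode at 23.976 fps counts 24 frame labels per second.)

00:17:38:04

25396 ÷ 24 = 1058 full seconds, remainder 4 frames.
1058 s = 0 h 17 min 38 s.
Timecode: 00:17:38:04.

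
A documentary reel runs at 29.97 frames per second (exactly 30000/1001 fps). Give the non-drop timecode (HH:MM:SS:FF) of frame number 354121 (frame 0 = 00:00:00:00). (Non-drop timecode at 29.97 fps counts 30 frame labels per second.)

03:16:44:01

354121 ÷ 30 = 11804 full seconds, remainder 1 frame.
11804 s = 3 h 16 min 44 s.
Timecode: 03:16:44:01.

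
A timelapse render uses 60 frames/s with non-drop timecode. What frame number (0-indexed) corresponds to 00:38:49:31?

frame 139771

Total seconds to the label: (0 × 3600 + 38 × 60 + 49) = 2329.
Frame index = 2329 × 60 + 31 = 139771.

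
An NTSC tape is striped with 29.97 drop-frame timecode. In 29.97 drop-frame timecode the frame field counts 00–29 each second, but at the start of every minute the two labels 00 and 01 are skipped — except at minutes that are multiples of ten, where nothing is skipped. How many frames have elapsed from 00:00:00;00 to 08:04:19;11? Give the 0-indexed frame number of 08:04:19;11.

As if non-drop at 30 labels/s: (8 × 3600 + 4 × 60 + 19) × 30 + 11 = 871781.
Minute boundaries passed: 484; those not divisible by 10: 484 − 48 = 436; dropped labels = 2 × 436 = 872.
Actual frame index = 871781 − 872 = 870909.

870909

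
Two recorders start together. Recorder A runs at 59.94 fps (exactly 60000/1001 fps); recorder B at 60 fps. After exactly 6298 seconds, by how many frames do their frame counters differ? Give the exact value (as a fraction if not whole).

A emits 60000/1001 × 6298 = 377880000/1001 frames; B emits 60 × 6298 = 377880.
Difference = 377880/1001 frames (≈ 377.5025); B is ahead of A.

377880/1001 frames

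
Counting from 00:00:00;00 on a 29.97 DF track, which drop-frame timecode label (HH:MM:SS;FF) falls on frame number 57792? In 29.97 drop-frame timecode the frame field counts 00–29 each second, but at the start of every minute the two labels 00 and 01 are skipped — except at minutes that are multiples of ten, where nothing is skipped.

Each 10-minute DF block holds 10 × 60 × 30 − 9 × 2 = 17982 frames. 57792 ÷ 17982 → 3 full blocks, remainder 3846.
Within the partial block the first minute is 1800 frames and each further minute 1798, so 2 further minute boundaries passed. Total skipped labels = 18 × 3 + 2 × 2 = 58.
Non-drop label index = 57792 + 58 = 57850; at 30 labels/s that is 00:32:08:10, i.e. DF 00:32:08;10.

00:32:08;10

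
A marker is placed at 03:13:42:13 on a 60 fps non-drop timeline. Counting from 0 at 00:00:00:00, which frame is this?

Total seconds to the label: (3 × 3600 + 13 × 60 + 42) = 11622.
Frame index = 11622 × 60 + 13 = 697333.

frame 697333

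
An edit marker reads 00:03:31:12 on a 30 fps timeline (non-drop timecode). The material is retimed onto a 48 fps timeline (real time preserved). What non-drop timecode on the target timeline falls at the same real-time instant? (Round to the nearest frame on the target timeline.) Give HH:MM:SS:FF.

00:03:31:19

Source frame index: (0×3600 + 3×60 + 31) × 30 + 12 = 6342.
Real time: 6342 / (30) = 1057/5 s.
Target frame: (1057/5) × (48) = 50736/5 ≈ 10147.200 → 10147.
At 48 labels/s: frame 10147 → 00:03:31:19.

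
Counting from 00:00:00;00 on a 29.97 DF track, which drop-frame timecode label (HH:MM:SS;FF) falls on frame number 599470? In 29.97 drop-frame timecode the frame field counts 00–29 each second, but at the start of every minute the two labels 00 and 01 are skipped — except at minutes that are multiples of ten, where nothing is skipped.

05:33:22;10

Each 10-minute DF block holds 10 × 60 × 30 − 9 × 2 = 17982 frames. 599470 ÷ 17982 → 33 full blocks, remainder 6064.
Within the partial block the first minute is 1800 frames and each further minute 1798, so 3 further minute boundaries passed. Total skipped labels = 18 × 33 + 2 × 3 = 600.
Non-drop label index = 599470 + 600 = 600070; at 30 labels/s that is 05:33:22:10, i.e. DF 05:33:22;10.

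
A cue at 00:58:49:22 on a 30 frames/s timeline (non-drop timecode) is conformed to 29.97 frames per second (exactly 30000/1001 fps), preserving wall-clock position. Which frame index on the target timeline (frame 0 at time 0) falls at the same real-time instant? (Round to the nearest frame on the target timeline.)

Source frame index: (0×3600 + 58×60 + 49) × 30 + 22 = 105892.
Real time: 105892 / (30) = 52946/15 s.
Target frame: (52946/15) × (30000/1001) = 105892000/1001 ≈ 105786.214 → 105786.

frame 105786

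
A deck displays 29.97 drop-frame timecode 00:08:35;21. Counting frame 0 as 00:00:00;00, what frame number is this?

Complete 10-minute blocks: 0, each 17982 frames → 0.
Remaining 8 whole minutes in the current block: 1800 + 7 × 1798 = 14386 frames.
Within the current minute: 35 × 30 + 21 − 2 = 1069 (labels ;00/;01 skipped at this minute). Total = 0 + 14386 + 1069 = 15455.

15455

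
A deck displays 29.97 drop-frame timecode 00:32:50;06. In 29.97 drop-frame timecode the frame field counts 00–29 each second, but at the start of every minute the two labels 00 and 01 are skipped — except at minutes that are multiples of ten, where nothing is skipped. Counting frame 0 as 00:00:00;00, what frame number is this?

59048

As if non-drop at 30 labels/s: (0 × 3600 + 32 × 60 + 50) × 30 + 6 = 59106.
Minute boundaries passed: 32; those not divisible by 10: 32 − 3 = 29; dropped labels = 2 × 29 = 58.
Actual frame index = 59106 − 58 = 59048.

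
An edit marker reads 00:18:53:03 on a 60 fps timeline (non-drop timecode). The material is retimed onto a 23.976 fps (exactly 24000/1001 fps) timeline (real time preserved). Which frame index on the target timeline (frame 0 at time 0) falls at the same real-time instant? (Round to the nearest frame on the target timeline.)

Source frame index: (0×3600 + 18×60 + 53) × 60 + 3 = 67983.
Real time: 67983 / (60) = 22661/20 s.
Target frame: (22661/20) × (24000/1001) = 27193200/1001 ≈ 27166.034 → 27166.

frame 27166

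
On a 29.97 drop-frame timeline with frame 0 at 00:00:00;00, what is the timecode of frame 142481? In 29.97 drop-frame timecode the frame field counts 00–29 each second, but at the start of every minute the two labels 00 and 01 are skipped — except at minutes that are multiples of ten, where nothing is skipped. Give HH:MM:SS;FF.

Ten DF minutes hold 17982 frames, so frame 142481 lies in block 7 (frames 125874–143855) with 16607 frames into that block.
The block's first minute is 1800 frames and the rest 1798 each; 16607 frames reaches minute 9, so 7 × 18 + 9 × 2 = 144 labels have been skipped so far.
Adding those back, label number 142481 + 144 = 142625 at 30 labels/s is 4754 s + 5 f = 1 h 19 min 14 s frame 5, i.e. 01:19:14;05.

01:19:14;05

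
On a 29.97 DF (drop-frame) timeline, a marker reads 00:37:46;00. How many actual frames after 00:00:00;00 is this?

Complete 10-minute blocks: 3, each 17982 frames → 53946.
Remaining 7 whole minutes in the current block: 1800 + 6 × 1798 = 12588 frames.
Within the current minute: 46 × 30 + 0 − 2 = 1378 (labels ;00/;01 skipped at this minute). Total = 53946 + 12588 + 1378 = 67912.

67912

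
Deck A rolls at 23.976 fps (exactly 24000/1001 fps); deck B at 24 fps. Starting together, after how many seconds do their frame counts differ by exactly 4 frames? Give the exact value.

The gap grows by |24 − 24000/1001| = 24/1001 frames per second.
Time for a 4-frame gap: 4 ÷ (24/1001) = 1001/6 s.

1001/6 seconds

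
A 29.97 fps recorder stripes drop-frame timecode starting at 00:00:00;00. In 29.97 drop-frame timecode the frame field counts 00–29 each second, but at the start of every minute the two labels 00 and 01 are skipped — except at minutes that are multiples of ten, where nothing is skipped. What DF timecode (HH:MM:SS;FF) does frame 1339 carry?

Ten DF minutes hold 17982 frames, so frame 1339 lies in block 0 (frames 0–17981) with 1339 frames into that block.
The block's first minute is 1800 frames and the rest 1798 each; 1339 frames reaches minute 0, so 0 × 18 + 0 × 2 = 0 labels have been skipped so far.
Adding those back, label number 1339 + 0 = 1339 at 30 labels/s is 44 s + 19 f = 0 h 0 min 44 s frame 19, i.e. 00:00:44;19.

00:00:44;19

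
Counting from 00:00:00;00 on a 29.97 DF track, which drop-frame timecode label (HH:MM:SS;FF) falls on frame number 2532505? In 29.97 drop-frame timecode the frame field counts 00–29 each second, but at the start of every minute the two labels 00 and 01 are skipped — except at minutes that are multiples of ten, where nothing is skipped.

Ten DF minutes hold 17982 frames, so frame 2532505 lies in block 140 (frames 2517480–2535461) with 15025 frames into that block.
The block's first minute is 1800 frames and the rest 1798 each; 15025 frames reaches minute 8, so 140 × 18 + 8 × 2 = 2536 labels have been skipped so far.
Adding those back, label number 2532505 + 2536 = 2535041 at 30 labels/s is 84501 s + 11 f = 23 h 28 min 21 s frame 11, i.e. 23:28:21;11.

23:28:21;11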